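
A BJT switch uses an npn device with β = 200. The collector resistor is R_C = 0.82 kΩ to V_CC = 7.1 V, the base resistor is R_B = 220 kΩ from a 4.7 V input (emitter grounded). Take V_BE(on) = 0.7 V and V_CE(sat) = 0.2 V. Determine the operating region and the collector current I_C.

Assume active. Base-emitter loop: I_B = (V_BB − V_BE)/R_B = (4.7 − 0.7)/220 = 0.0182 mA.
I_C = β·I_B = 200×0.0182 = 3.64 mA.
V_CE = V_CC − I_C·R_C = 7.1 − 3.64×0.82 = 4.12 V > V_CE(sat), so the active-region assumption holds.

active; I_C ≈ 3.6 mA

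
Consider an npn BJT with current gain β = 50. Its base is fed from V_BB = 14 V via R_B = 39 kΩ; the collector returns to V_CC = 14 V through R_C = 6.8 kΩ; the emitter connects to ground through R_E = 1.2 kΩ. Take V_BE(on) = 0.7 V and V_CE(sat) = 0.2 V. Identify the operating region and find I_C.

saturation; I_C ≈ 1.7 mA

Assume active: I_B = (14 − 0.7)/(39 + 51×1.2) = 0.133 mA, I_C = β·I_B = 6.64 mA.
Then V_CE = 14 − 6.64×6.8 − 6.77×1.2 = -39.3 V < 0.2 V — the active assumption fails.
Re-solve with V_CE = 0.2 V. KCL at the emitter: V_E/R_E = (V_BB−0.7−V_E)/R_B + (V_CC−0.2−V_E)/R_C, giving V_E = 2.36 V.
I_C = (V_CC − 0.2 − V_E)/R_C = (13.8 − 2.36)/6.8 = 1.68 mA.
Check: I_B = (13.3 − 2.36)/39 = 0.281 mA, and β·I_B = 14 mA > I_C, confirming saturation.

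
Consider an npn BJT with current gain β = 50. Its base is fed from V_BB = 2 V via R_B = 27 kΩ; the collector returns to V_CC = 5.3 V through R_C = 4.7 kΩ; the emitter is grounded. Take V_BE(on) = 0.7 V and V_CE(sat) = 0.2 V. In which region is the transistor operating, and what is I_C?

saturation; I_C ≈ 1.1 mA

Assume active: I_B = (2 − 0.7)/27 = 0.0481 mA, giving I_C = β·I_B = 2.41 mA.
But then V_CE = 5.3 − 2.41×4.7 = -6.01 V < V_CE(sat) = 0.2 V — impossible in the active region.
So the transistor is saturated. With V_CE = 0.2 V, I_C = (V_CC − 0.2)/R_C = 5.1/4.7 = 1.09 mA.
Check: β·I_B = 2.41 mA > I_C = 1.09 mA, confirming saturation.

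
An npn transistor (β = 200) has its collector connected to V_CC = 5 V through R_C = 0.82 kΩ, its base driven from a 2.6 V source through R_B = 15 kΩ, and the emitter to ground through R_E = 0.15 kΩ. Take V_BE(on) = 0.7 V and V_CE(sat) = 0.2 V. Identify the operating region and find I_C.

saturation; I_C ≈ 4.9 mA

Assume active: I_B = (2.6 − 0.7)/(15 + 201×0.15) = 0.0421 mA, I_C = β·I_B = 8.42 mA.
Then V_CE = 5 − 8.42×0.82 − 8.46×0.15 = -3.17 V < 0.2 V — the active assumption fails.
Re-solve with V_CE = 0.2 V. KCL at the emitter: V_E/R_E = (V_BB−0.7−V_E)/R_B + (V_CC−0.2−V_E)/R_C, giving V_E = 0.752 V.
I_C = (V_CC − 0.2 − V_E)/R_C = (4.8 − 0.752)/0.82 = 4.94 mA.
Check: I_B = (1.9 − 0.752)/15 = 0.0765 mA, and β·I_B = 15.3 mA > I_C, confirming saturation.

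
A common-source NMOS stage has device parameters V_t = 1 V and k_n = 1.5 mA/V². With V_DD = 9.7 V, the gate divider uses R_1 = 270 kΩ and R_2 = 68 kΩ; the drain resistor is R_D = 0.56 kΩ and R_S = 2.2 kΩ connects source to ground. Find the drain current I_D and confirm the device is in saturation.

I_D ≈ 0.2 mA

V_G = V_DD·R_2/(R_1+R_2) = 9.7×68/338 = 1.95 V.
Assume saturation: I_D = (k_n/2)(V_GS − V_t)² with V_GS = V_G − I_D·R_S = 1.95 − 2.2·I_D.
Substituting gives 3.63·I_D² − 4.14·I_D + 0.679 = 0, with roots I_D = 0.199 or 0.942 mA.
The root I_D = 0.942 mA gives V_GS = -0.121 V ≤ V_t, so take I_D = 0.199 mA.
Then V_GS = 1.51 V and V_DS = V_DD − I_D(R_D+R_S) = 9.7 − 0.199×2.76 = 9.15 V.
Saturation requires V_DS ≥ V_GS − V_t = 0.515 V; 9.15 ≥ 0.515 ✓.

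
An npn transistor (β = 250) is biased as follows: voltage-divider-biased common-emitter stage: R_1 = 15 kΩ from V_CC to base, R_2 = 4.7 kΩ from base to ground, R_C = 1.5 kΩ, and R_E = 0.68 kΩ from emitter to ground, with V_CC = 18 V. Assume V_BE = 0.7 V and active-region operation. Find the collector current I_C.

I_C ≈ 5.2 mA

Thevenize the base divider: V_Th = V_CC·R_2/(R_1+R_2) = 18×4.7/19.7 = 4.29 V, R_Th = R_1‖R_2 = 3.58 kΩ.
Base-emitter loop: V_Th = I_B·R_Th + V_BE + (β+1)I_B·R_E, so I_B = (4.29 − 0.7) / (3.58 + 251×0.68) = 0.0206 mA.
I_C = β·I_B = 250×0.0206 = 5.16 mA, and I_E = (β+1)I_B = 5.18 mA.
V_CE = V_CC − I_C·R_C − I_E·R_E = 18 − 5.16×1.5 − 5.18×0.68 = 6.74 V.
V_CE = 6.74 V > 0.2 V confirms active-region operation.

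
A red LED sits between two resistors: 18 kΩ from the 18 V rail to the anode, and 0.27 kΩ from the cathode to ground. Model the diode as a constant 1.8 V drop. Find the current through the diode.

I ≈ 0.89 mA

The two resistors are in series with the diode, so KVL gives 18 = I·18 + 1.8 + I·0.27.
I = (18 − 1.8) / (18 + 0.27) kΩ = 16.2 / 18.3 = 0.887 mA.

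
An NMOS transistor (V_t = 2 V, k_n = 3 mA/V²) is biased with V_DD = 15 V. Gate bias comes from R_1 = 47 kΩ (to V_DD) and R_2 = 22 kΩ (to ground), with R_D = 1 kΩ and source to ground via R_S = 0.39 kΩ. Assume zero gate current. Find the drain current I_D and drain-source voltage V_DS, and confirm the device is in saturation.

I_D ≈ 3.3 mA, V_DS ≈ 10 V

V_G = V_DD·R_2/(R_1+R_2) = 15×22/69 = 4.78 V.
Assume saturation: I_D = (k_n/2)(V_GS − V_t)² with V_GS = V_G − I_D·R_S = 4.78 − 0.39·I_D.
Substituting gives 0.228·I_D² − 4.26·I_D + 11.6 = 0, with roots I_D = 3.32 or 15.3 mA.
The root I_D = 15.3 mA gives V_GS = -1.2 V ≤ V_t, so take I_D = 3.32 mA.
Then V_GS = 3.49 V and V_DS = V_DD − I_D(R_D+R_S) = 15 − 3.32×1.39 = 10.4 V.
Saturation requires V_DS ≥ V_GS − V_t = 1.49 V; 10.4 ≥ 1.49 ✓.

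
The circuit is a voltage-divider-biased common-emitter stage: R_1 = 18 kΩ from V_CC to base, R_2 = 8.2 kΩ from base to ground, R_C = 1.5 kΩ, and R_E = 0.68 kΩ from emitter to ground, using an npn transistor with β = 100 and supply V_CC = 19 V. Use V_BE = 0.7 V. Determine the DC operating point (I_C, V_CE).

Thevenize the base divider: V_Th = V_CC·R_2/(R_1+R_2) = 19×8.2/26.2 = 5.95 V, R_Th = R_1‖R_2 = 5.63 kΩ.
Base-emitter loop: V_Th = I_B·R_Th + V_BE + (β+1)I_B·R_E, so I_B = (5.95 − 0.7) / (5.63 + 101×0.68) = 0.0706 mA.
I_C = β·I_B = 100×0.0706 = 7.06 mA, and I_E = (β+1)I_B = 7.13 mA.
V_CE = V_CC − I_C·R_C − I_E·R_E = 19 − 7.06×1.5 − 7.13×0.68 = 3.56 V.
V_CE = 3.56 V > 0.2 V confirms active-region operation.

I_C ≈ 7.1 mA, V_CE ≈ 3.6 V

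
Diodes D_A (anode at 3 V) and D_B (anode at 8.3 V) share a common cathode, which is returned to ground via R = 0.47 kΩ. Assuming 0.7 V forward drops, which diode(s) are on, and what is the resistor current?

Only D_B conducts; I_R ≈ 16 mA

Assume both conduct. Then node N would need to be at both 3−0.7 = 2.3 V and 8.3−0.7 = 7.6 V, which is impossible.
Assume only D_B conducts: V_N = 8.3 − 0.7 = 7.6 V, so I_R = 7.6/0.47 = 16.2 mA.
Check D_A: its anode-to-cathode voltage is 3 − 7.6 = -4.6 V < 0.7 V, so it is off. The assumption is consistent.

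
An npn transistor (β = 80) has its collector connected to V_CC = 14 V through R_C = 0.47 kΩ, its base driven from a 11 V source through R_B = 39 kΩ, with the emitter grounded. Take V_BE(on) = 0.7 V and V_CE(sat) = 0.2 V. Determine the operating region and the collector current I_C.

active; I_C ≈ 21 mA

Assume active. Base-emitter loop: I_B = (V_BB − V_BE)/R_B = (11 − 0.7)/39 = 0.264 mA.
I_C = β·I_B = 80×0.264 = 21.1 mA.
V_CE = V_CC − I_C·R_C = 14 − 21.1×0.47 = 4.07 V > V_CE(sat), so the active-region assumption holds.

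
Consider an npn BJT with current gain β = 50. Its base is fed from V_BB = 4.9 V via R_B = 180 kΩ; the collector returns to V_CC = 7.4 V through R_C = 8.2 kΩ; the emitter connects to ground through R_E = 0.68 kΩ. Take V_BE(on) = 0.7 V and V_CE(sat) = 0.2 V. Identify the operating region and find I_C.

Assume active: I_B = (4.9 − 0.7)/(180 + 51×0.68) = 0.0196 mA, I_C = β·I_B = 0.978 mA.
Then V_CE = 7.4 − 0.978×8.2 − 0.998×0.68 = -1.3 V < 0.2 V — the active assumption fails.
Re-solve with V_CE = 0.2 V. KCL at the emitter: V_E/R_E = (V_BB−0.7−V_E)/R_B + (V_CC−0.2−V_E)/R_C, giving V_E = 0.564 V.
I_C = (V_CC − 0.2 − V_E)/R_C = (7.2 − 0.564)/8.2 = 0.809 mA.
Check: I_B = (4.2 − 0.564)/180 = 0.0202 mA, and β·I_B = 1.01 mA > I_C, confirming saturation.

saturation; I_C ≈ 0.81 mA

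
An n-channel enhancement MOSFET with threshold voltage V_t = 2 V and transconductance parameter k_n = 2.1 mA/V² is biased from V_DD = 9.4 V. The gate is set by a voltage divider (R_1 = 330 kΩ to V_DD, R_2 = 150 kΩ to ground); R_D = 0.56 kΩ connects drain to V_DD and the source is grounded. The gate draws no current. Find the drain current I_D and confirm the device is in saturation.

I_D ≈ 0.92 mA

V_G = V_DD·R_2/(R_1+R_2) = 9.4×150/480 = 2.94 V. With the source grounded, V_GS = V_G = 2.94 V.
Assume saturation: I_D = (k_n/2)(V_GS − V_t)² = (2.1/2)×(2.94 − 2)² = 1.05×0.938² = 0.923 mA.
V_DS = V_DD − I_D·R_D = 9.4 − 0.923×0.56 = 8.88 V.
Saturation requires V_DS ≥ V_GS − V_t = 0.938 V; 8.88 ≥ 0.938 ✓.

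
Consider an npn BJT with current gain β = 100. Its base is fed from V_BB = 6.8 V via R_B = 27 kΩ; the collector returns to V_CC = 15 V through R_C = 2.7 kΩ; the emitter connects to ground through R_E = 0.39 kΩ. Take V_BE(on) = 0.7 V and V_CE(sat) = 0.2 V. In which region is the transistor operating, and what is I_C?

saturation; I_C ≈ 4.8 mA

Assume active: I_B = (6.8 − 0.7)/(27 + 101×0.39) = 0.0919 mA, I_C = β·I_B = 9.19 mA.
Then V_CE = 15 − 9.19×2.7 − 9.28×0.39 = -13.4 V < 0.2 V — the active assumption fails.
Re-solve with V_CE = 0.2 V. KCL at the emitter: V_E/R_E = (V_BB−0.7−V_E)/R_B + (V_CC−0.2−V_E)/R_C, giving V_E = 1.92 V.
I_C = (V_CC − 0.2 − V_E)/R_C = (14.8 − 1.92)/2.7 = 4.77 mA.
Check: I_B = (6.1 − 1.92)/27 = 0.155 mA, and β·I_B = 15.5 mA > I_C, confirming saturation.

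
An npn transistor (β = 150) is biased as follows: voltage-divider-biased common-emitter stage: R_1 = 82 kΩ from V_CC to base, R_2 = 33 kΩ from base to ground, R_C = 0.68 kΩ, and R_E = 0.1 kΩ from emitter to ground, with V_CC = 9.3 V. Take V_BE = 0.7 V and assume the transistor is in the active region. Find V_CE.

Thevenize the base divider: V_Th = V_CC·R_2/(R_1+R_2) = 9.3×33/115 = 2.67 V, R_Th = R_1‖R_2 = 23.5 kΩ.
Base-emitter loop: V_Th = I_B·R_Th + V_BE + (β+1)I_B·R_E, so I_B = (2.67 − 0.7) / (23.5 + 151×0.1) = 0.051 mA.
I_C = β·I_B = 150×0.051 = 7.64 mA, and I_E = (β+1)I_B = 7.7 mA.
V_CE = V_CC − I_C·R_C − I_E·R_E = 9.3 − 7.64×0.68 − 7.7×0.1 = 3.33 V.
V_CE = 3.33 V > 0.2 V confirms active-region operation.

V_CE ≈ 3.3 V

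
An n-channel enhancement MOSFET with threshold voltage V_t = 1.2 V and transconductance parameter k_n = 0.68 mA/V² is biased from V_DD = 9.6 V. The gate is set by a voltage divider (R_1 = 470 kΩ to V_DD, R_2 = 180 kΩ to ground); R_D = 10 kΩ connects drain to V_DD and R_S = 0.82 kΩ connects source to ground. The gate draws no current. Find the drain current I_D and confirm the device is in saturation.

I_D ≈ 0.42 mA

V_G = V_DD·R_2/(R_1+R_2) = 9.6×180/650 = 2.66 V.
Assume saturation: I_D = (k_n/2)(V_GS − V_t)² with V_GS = V_G − I_D·R_S = 2.66 − 0.82·I_D.
Substituting gives 0.229·I_D² − 1.81·I_D + 0.723 = 0, with roots I_D = 0.421 or 7.51 mA.
The root I_D = 7.51 mA gives V_GS = -3.5 V ≤ V_t, so take I_D = 0.421 mA.
Then V_GS = 2.31 V and V_DS = V_DD − I_D(R_D+R_S) = 9.6 − 0.421×10.8 = 5.04 V.
Saturation requires V_DS ≥ V_GS − V_t = 1.11 V; 5.04 ≥ 1.11 ✓.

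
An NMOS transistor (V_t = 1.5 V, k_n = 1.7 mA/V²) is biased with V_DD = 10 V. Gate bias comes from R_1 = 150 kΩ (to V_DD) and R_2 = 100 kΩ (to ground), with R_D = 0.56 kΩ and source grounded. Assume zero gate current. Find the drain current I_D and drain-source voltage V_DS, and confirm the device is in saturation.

I_D ≈ 5.3 mA, V_DS ≈ 7 V

V_G = V_DD·R_2/(R_1+R_2) = 10×100/250 = 4 V. With the source grounded, V_GS = V_G = 4 V.
Assume saturation: I_D = (k_n/2)(V_GS − V_t)² = (1.7/2)×(4 − 1.5)² = 0.85×2.5² = 5.31 mA.
V_DS = V_DD − I_D·R_D = 10 − 5.31×0.56 = 7.03 V.
Saturation requires V_DS ≥ V_GS − V_t = 2.5 V; 7.03 ≥ 2.5 ✓.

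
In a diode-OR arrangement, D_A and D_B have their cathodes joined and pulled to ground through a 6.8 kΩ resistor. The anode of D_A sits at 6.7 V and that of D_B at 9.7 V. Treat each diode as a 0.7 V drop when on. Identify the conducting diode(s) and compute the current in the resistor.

Assume both conduct. Then node N would need to be at both 6.7−0.7 = 6 V and 9.7−0.7 = 9 V, which is impossible.
Assume only D_B conducts: V_N = 9.7 − 0.7 = 9 V, so I_R = 9/6.8 = 1.32 mA.
Check D_A: its anode-to-cathode voltage is 6.7 − 9 = -2.3 V < 0.7 V, so it is off. The assumption is consistent.

Only D_B conducts; I_R ≈ 1.3 mA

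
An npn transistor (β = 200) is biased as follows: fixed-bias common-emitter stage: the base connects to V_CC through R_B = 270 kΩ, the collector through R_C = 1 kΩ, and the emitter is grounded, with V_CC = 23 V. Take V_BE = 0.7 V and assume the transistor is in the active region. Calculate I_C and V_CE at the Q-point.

I_C ≈ 17 mA, V_CE ≈ 6.5 V

Base loop: V_CC = I_B·R_B + V_BE, so I_B = (23 − 0.7)/270 kΩ = 0.0826 mA.
In the active region I_C = β·I_B = 200 × 0.0826 = 16.5 mA.
Collector loop: V_CE = V_CC − I_C·R_C = 23 − 16.5×1 = 6.48 V.
Since V_CE = 6.48 V > V_CE(sat) ≈ 0.2 V, the transistor is in the active region as assumed.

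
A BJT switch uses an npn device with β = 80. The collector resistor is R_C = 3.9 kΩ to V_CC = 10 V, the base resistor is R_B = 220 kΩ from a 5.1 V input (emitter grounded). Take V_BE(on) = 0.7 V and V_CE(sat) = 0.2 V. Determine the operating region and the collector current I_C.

Assume active. Base-emitter loop: I_B = (V_BB − V_BE)/R_B = (5.1 − 0.7)/220 = 0.02 mA.
I_C = β·I_B = 80×0.02 = 1.6 mA.
V_CE = V_CC − I_C·R_C = 10 − 1.6×3.9 = 3.76 V > V_CE(sat), so the active-region assumption holds.

active; I_C ≈ 1.6 mA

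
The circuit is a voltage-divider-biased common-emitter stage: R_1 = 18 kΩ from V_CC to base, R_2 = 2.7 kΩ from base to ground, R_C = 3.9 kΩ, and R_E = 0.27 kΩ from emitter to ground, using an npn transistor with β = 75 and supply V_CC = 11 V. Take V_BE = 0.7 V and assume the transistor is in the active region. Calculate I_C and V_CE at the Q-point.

Thevenize the base divider: V_Th = V_CC·R_2/(R_1+R_2) = 11×2.7/20.7 = 1.43 V, R_Th = R_1‖R_2 = 2.35 kΩ.
Base-emitter loop: V_Th = I_B·R_Th + V_BE + (β+1)I_B·R_E, so I_B = (1.43 − 0.7) / (2.35 + 76×0.27) = 0.0321 mA.
I_C = β·I_B = 75×0.0321 = 2.41 mA, and I_E = (β+1)I_B = 2.44 mA.
V_CE = V_CC − I_C·R_C − I_E·R_E = 11 − 2.41×3.9 − 2.44×0.27 = 0.942 V.
V_CE = 0.942 V > 0.2 V confirms active-region operation.

I_C ≈ 2.4 mA, V_CE ≈ 0.94 V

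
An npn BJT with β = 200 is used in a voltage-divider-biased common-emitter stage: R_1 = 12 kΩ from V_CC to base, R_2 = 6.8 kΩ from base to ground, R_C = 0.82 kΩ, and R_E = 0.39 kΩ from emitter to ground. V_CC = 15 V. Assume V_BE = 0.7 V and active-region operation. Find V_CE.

V_CE ≈ 1.2 V

Thevenize the base divider: V_Th = V_CC·R_2/(R_1+R_2) = 15×6.8/18.8 = 5.43 V, R_Th = R_1‖R_2 = 4.34 kΩ.
Base-emitter loop: V_Th = I_B·R_Th + V_BE + (β+1)I_B·R_E, so I_B = (5.43 − 0.7) / (4.34 + 201×0.39) = 0.0571 mA.
I_C = β·I_B = 200×0.0571 = 11.4 mA, and I_E = (β+1)I_B = 11.5 mA.
V_CE = V_CC − I_C·R_C − I_E·R_E = 15 − 11.4×0.82 − 11.5×0.39 = 1.15 V.
V_CE = 1.15 V > 0.2 V confirms active-region operation.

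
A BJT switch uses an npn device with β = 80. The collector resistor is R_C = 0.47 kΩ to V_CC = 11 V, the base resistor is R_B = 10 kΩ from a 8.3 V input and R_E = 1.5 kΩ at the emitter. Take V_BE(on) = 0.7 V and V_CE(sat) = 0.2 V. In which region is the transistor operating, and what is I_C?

active; I_C ≈ 4.6 mA

Assume active. Base-emitter loop: I_B = (V_BB − V_BE)/(R_B + (β+1)R_E) = (8.3 − 0.7)/(10 + 81×1.5) = 0.0578 mA.
I_C = β·I_B = 80×0.0578 = 4.62 mA.
V_CE = V_CC − I_C·R_C − I_E·R_E = 11 − 4.62×0.47 − 4.68×1.5 = 1.8 V > V_CE(sat), so the active-region assumption holds.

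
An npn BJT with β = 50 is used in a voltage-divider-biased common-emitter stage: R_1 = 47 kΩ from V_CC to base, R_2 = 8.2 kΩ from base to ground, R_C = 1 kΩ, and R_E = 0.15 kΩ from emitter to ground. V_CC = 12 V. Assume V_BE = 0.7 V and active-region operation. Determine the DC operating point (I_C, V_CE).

I_C ≈ 3.7 mA, V_CE ≈ 7.7 V

Thevenize the base divider: V_Th = V_CC·R_2/(R_1+R_2) = 12×8.2/55.2 = 1.78 V, R_Th = R_1‖R_2 = 6.98 kΩ.
Base-emitter loop: V_Th = I_B·R_Th + V_BE + (β+1)I_B·R_E, so I_B = (1.78 − 0.7) / (6.98 + 51×0.15) = 0.074 mA.
I_C = β·I_B = 50×0.074 = 3.7 mA, and I_E = (β+1)I_B = 3.77 mA.
V_CE = V_CC − I_C·R_C − I_E·R_E = 12 − 3.7×1 − 3.77×0.15 = 7.73 V.
V_CE = 7.73 V > 0.2 V confirms active-region operation.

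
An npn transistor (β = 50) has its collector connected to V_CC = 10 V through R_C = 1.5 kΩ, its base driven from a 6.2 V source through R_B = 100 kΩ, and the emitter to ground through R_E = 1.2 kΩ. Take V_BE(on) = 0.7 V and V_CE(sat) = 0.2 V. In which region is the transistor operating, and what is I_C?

active; I_C ≈ 1.7 mA

Assume active. Base-emitter loop: I_B = (V_BB − V_BE)/(R_B + (β+1)R_E) = (6.2 − 0.7)/(100 + 51×1.2) = 0.0341 mA.
I_C = β·I_B = 50×0.0341 = 1.71 mA.
V_CE = V_CC − I_C·R_C − I_E·R_E = 10 − 1.71×1.5 − 1.74×1.2 = 5.35 V > V_CE(sat), so the active-region assumption holds.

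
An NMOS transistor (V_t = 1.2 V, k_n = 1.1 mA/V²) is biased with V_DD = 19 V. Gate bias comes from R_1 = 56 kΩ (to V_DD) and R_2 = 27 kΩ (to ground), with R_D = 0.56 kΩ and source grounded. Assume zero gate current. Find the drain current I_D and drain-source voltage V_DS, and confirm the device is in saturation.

I_D ≈ 14 mA, V_DS ≈ 11 V

V_G = V_DD·R_2/(R_1+R_2) = 19×27/83 = 6.18 V. With the source grounded, V_GS = V_G = 6.18 V.
Assume saturation: I_D = (k_n/2)(V_GS − V_t)² = (1.1/2)×(6.18 − 1.2)² = 0.55×4.98² = 13.6 mA.
V_DS = V_DD − I_D·R_D = 19 − 13.6×0.56 = 11.4 V.
Saturation requires V_DS ≥ V_GS − V_t = 4.98 V; 11.4 ≥ 4.98 ✓.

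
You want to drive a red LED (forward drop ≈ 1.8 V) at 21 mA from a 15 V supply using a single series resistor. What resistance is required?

R ≈ 0.63 kΩ

The resistor drops V_S − V_D = 15 − 1.8 = 13.2 V at 21 mA.
R = 13.2 V / 21 mA = 0.629 kΩ.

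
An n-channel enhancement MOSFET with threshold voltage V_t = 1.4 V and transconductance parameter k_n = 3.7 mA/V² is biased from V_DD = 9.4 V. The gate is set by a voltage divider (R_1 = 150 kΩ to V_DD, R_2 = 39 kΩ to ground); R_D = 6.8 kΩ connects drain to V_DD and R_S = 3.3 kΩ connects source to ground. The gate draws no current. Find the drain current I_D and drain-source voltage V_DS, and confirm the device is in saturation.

I_D ≈ 0.095 mA, V_DS ≈ 8.4 V

V_G = V_DD·R_2/(R_1+R_2) = 9.4×39/189 = 1.94 V.
Assume saturation: I_D = (k_n/2)(V_GS − V_t)² with V_GS = V_G − I_D·R_S = 1.94 − 3.3·I_D.
Substituting gives 20.1·I_D² − 7.59·I_D + 0.539 = 0, with roots I_D = 0.0949 or 0.282 mA.
The root I_D = 0.282 mA gives V_GS = 1.01 V ≤ V_t, so take I_D = 0.0949 mA.
Then V_GS = 1.63 V and V_DS = V_DD − I_D(R_D+R_S) = 9.4 − 0.0949×10.1 = 8.44 V.
Saturation requires V_DS ≥ V_GS − V_t = 0.226 V; 8.44 ≥ 0.226 ✓.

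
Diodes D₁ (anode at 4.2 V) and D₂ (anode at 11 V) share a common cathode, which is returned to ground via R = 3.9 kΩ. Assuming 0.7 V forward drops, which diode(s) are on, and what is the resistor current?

Assume both conduct. Then node N would need to be at both 4.2−0.7 = 3.5 V and 11−0.7 = 10.3 V, which is impossible.
Assume only D₂ conducts: V_N = 11 − 0.7 = 10.3 V, so I_R = 10.3/3.9 = 2.64 mA.
Check D₁: its anode-to-cathode voltage is 4.2 − 10.3 = -6.1 V < 0.7 V, so it is off. The assumption is consistent.

Only D₂ conducts; I_R ≈ 2.6 mA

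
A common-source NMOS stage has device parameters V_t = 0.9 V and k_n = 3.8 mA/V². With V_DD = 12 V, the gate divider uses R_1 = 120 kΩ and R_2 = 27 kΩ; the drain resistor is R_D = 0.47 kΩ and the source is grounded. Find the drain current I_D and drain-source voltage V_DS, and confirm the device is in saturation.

I_D ≈ 3.2 mA, V_DS ≈ 10 V

V_G = V_DD·R_2/(R_1+R_2) = 12×27/147 = 2.2 V. With the source grounded, V_GS = V_G = 2.2 V.
Assume saturation: I_D = (k_n/2)(V_GS − V_t)² = (3.8/2)×(2.2 − 0.9)² = 1.9×1.3² = 3.23 mA.
V_DS = V_DD − I_D·R_D = 12 − 3.23×0.47 = 10.5 V.
Saturation requires V_DS ≥ V_GS − V_t = 1.3 V; 10.5 ≥ 1.3 ✓.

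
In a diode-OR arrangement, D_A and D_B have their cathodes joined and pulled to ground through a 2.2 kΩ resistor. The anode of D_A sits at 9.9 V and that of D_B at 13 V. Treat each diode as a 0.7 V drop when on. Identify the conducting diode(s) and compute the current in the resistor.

Assume both conduct. Then node N would need to be at both 9.9−0.7 = 9.2 V and 13−0.7 = 12.3 V, which is impossible.
Assume only D_B conducts: V_N = 13 − 0.7 = 12.3 V, so I_R = 12.3/2.2 = 5.59 mA.
Check D_A: its anode-to-cathode voltage is 9.9 − 12.3 = -2.4 V < 0.7 V, so it is off. The assumption is consistent.

Only D_B conducts; I_R ≈ 5.6 mA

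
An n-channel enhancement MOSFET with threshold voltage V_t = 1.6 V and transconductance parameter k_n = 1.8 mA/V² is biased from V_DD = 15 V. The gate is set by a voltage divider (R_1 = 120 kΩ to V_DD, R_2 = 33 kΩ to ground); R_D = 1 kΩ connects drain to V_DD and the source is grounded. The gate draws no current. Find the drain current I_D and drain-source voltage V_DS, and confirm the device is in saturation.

I_D ≈ 2.4 mA, V_DS ≈ 13 V

V_G = V_DD·R_2/(R_1+R_2) = 15×33/153 = 3.24 V. With the source grounded, V_GS = V_G = 3.24 V.
Assume saturation: I_D = (k_n/2)(V_GS − V_t)² = (1.8/2)×(3.24 − 1.6)² = 0.9×1.64² = 2.41 mA.
V_DS = V_DD − I_D·R_D = 15 − 2.41×1 = 12.6 V.
Saturation requires V_DS ≥ V_GS − V_t = 1.64 V; 12.6 ≥ 1.64 ✓.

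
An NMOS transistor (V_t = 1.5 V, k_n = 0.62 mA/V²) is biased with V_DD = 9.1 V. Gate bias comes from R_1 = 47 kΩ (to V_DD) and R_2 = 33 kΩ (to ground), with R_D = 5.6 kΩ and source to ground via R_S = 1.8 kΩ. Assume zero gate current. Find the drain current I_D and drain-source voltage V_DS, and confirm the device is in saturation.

V_G = V_DD·R_2/(R_1+R_2) = 9.1×33/80 = 3.75 V.
Assume saturation: I_D = (k_n/2)(V_GS − V_t)² with V_GS = V_G − I_D·R_S = 3.75 − 1.8·I_D.
Substituting gives 1·I_D² − 3.52·I_D + 1.57 = 0, with roots I_D = 0.527 or 2.97 mA.
The root I_D = 2.97 mA gives V_GS = -1.6 V ≤ V_t, so take I_D = 0.527 mA.
Then V_GS = 2.8 V and V_DS = V_DD − I_D(R_D+R_S) = 9.1 − 0.527×7.4 = 5.2 V.
Saturation requires V_DS ≥ V_GS − V_t = 1.3 V; 5.2 ≥ 1.3 ✓.

I_D ≈ 0.53 mA, V_DS ≈ 5.2 V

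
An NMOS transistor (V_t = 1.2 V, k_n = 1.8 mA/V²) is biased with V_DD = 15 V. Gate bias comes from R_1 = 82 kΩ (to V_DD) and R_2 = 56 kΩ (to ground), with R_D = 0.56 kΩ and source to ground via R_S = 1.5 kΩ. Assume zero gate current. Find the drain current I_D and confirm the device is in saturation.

I_D ≈ 2.2 mA

V_G = V_DD·R_2/(R_1+R_2) = 15×56/138 = 6.09 V.
Assume saturation: I_D = (k_n/2)(V_GS − V_t)² with V_GS = V_G − I_D·R_S = 6.09 − 1.5·I_D.
Substituting gives 2.03·I_D² − 14.2·I_D + 21.5 = 0, with roots I_D = 2.21 or 4.8 mA.
The root I_D = 4.8 mA gives V_GS = -1.11 V ≤ V_t, so take I_D = 2.21 mA.
Then V_GS = 2.77 V and V_DS = V_DD − I_D(R_D+R_S) = 15 − 2.21×2.06 = 10.4 V.
Saturation requires V_DS ≥ V_GS − V_t = 1.57 V; 10.4 ≥ 1.57 ✓.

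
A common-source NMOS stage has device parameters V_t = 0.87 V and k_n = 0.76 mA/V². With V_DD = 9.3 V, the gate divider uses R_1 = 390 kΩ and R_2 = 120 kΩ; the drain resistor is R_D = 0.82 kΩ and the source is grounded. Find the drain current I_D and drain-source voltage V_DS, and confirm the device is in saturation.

V_G = V_DD·R_2/(R_1+R_2) = 9.3×120/510 = 2.19 V. With the source grounded, V_GS = V_G = 2.19 V.
Assume saturation: I_D = (k_n/2)(V_GS − V_t)² = (0.76/2)×(2.19 − 0.87)² = 0.38×1.32² = 0.66 mA.
V_DS = V_DD − I_D·R_D = 9.3 − 0.66×0.82 = 8.76 V.
Saturation requires V_DS ≥ V_GS − V_t = 1.32 V; 8.76 ≥ 1.32 ✓.

I_D ≈ 0.66 mA, V_DS ≈ 8.8 V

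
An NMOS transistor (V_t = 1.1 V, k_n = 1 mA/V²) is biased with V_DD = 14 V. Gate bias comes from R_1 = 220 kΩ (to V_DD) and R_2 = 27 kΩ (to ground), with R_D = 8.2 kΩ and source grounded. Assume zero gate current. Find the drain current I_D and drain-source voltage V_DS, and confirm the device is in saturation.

V_G = V_DD·R_2/(R_1+R_2) = 14×27/247 = 1.53 V. With the source grounded, V_GS = V_G = 1.53 V.
Assume saturation: I_D = (k_n/2)(V_GS − V_t)² = (1/2)×(1.53 − 1.1)² = 0.5×0.43² = 0.0926 mA.
V_DS = V_DD − I_D·R_D = 14 − 0.0926×8.2 = 13.2 V.
Saturation requires V_DS ≥ V_GS − V_t = 0.43 V; 13.2 ≥ 0.43 ✓.

I_D ≈ 0.093 mA, V_DS ≈ 13 V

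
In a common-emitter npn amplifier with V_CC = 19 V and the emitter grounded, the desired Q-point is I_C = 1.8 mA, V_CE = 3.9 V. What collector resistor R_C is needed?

Collector loop: V_CC = I_C·R_C + V_CE.
R_C = (V_CC − V_CE)/I_C = (19 − 3.9)/1.8 = 8.39 kΩ.

R_C ≈ 8.4 kΩ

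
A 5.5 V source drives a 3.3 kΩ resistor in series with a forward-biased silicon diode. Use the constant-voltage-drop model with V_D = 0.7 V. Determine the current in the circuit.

I ≈ 1.5 mA

KVL around the loop: 5.5 = V_D + I·R = 0.7 + I × 3.3 kΩ.
So I = (5.5 − 0.7) / 3.3 kΩ = 4.8 / 3.3 = 1.45 mA.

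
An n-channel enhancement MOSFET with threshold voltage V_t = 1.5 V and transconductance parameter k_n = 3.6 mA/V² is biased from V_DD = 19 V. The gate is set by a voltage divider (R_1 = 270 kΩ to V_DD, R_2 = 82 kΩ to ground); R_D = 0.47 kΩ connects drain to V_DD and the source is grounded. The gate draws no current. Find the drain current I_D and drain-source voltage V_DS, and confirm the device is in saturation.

V_G = V_DD·R_2/(R_1+R_2) = 19×82/352 = 4.43 V. With the source grounded, V_GS = V_G = 4.43 V.
Assume saturation: I_D = (k_n/2)(V_GS − V_t)² = (3.6/2)×(4.43 − 1.5)² = 1.8×2.93² = 15.4 mA.
V_DS = V_DD − I_D·R_D = 19 − 15.4×0.47 = 11.8 V.
Saturation requires V_DS ≥ V_GS − V_t = 2.93 V; 11.8 ≥ 2.93 ✓.

I_D ≈ 15 mA, V_DS ≈ 12 V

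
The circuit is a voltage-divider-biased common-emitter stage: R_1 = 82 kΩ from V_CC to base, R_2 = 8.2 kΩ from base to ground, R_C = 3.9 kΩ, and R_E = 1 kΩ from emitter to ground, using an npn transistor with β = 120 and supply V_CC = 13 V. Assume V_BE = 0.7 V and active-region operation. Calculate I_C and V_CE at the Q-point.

Thevenize the base divider: V_Th = V_CC·R_2/(R_1+R_2) = 13×8.2/90.2 = 1.18 V, R_Th = R_1‖R_2 = 7.45 kΩ.
Base-emitter loop: V_Th = I_B·R_Th + V_BE + (β+1)I_B·R_E, so I_B = (1.18 − 0.7) / (7.45 + 121×1) = 0.00375 mA.
I_C = β·I_B = 120×0.00375 = 0.45 mA, and I_E = (β+1)I_B = 0.454 mA.
V_CE = V_CC − I_C·R_C − I_E·R_E = 13 − 0.45×3.9 − 0.454×1 = 10.8 V.
V_CE = 10.8 V > 0.2 V confirms active-region operation.

I_C ≈ 0.45 mA, V_CE ≈ 11 V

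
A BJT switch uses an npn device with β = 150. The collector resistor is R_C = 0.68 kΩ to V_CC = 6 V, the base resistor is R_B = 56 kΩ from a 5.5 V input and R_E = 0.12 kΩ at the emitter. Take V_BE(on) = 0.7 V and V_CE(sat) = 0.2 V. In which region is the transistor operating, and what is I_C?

saturation; I_C ≈ 7.2 mA

Assume active: I_B = (5.5 − 0.7)/(56 + 151×0.12) = 0.0648 mA, I_C = β·I_B = 9.71 mA.
Then V_CE = 6 − 9.71×0.68 − 9.78×0.12 = -1.78 V < 0.2 V — the active assumption fails.
Re-solve with V_CE = 0.2 V. KCL at the emitter: V_E/R_E = (V_BB−0.7−V_E)/R_B + (V_CC−0.2−V_E)/R_C, giving V_E = 0.877 V.
I_C = (V_CC − 0.2 − V_E)/R_C = (5.8 − 0.877)/0.68 = 7.24 mA.
Check: I_B = (4.8 − 0.877)/56 = 0.0701 mA, and β·I_B = 10.5 mA > I_C, confirming saturation.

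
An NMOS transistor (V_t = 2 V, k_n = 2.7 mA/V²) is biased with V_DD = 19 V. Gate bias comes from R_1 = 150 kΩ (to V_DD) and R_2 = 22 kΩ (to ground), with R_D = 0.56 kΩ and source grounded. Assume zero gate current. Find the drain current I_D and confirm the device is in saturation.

V_G = V_DD·R_2/(R_1+R_2) = 19×22/172 = 2.43 V. With the source grounded, V_GS = V_G = 2.43 V.
Assume saturation: I_D = (k_n/2)(V_GS − V_t)² = (2.7/2)×(2.43 − 2)² = 1.35×0.43² = 0.25 mA.
V_DS = V_DD − I_D·R_D = 19 − 0.25×0.56 = 18.9 V.
Saturation requires V_DS ≥ V_GS − V_t = 0.43 V; 18.9 ≥ 0.43 ✓.

I_D ≈ 0.25 mA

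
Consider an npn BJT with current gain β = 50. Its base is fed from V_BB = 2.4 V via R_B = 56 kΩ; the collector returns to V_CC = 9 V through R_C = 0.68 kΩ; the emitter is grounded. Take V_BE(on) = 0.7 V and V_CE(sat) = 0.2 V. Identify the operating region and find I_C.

Assume active. Base-emitter loop: I_B = (V_BB − V_BE)/R_B = (2.4 − 0.7)/56 = 0.0304 mA.
I_C = β·I_B = 50×0.0304 = 1.52 mA.
V_CE = V_CC − I_C·R_C = 9 − 1.52×0.68 = 7.97 V > V_CE(sat), so the active-region assumption holds.

active; I_C ≈ 1.5 mA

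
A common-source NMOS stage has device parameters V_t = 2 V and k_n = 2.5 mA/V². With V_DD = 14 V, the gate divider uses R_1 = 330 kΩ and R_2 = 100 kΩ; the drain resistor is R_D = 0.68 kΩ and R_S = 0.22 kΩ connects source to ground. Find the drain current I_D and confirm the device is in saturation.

V_G = V_DD·R_2/(R_1+R_2) = 14×100/430 = 3.26 V.
Assume saturation: I_D = (k_n/2)(V_GS − V_t)² with V_GS = V_G − I_D·R_S = 3.26 − 0.22·I_D.
Substituting gives 0.0605·I_D² − 1.69·I_D + 1.97 = 0, with roots I_D = 1.22 or 26.7 mA.
The root I_D = 26.7 mA gives V_GS = -2.62 V ≤ V_t, so take I_D = 1.22 mA.
Then V_GS = 2.99 V and V_DS = V_DD − I_D(R_D+R_S) = 14 − 1.22×0.9 = 12.9 V.
Saturation requires V_DS ≥ V_GS − V_t = 0.988 V; 12.9 ≥ 0.988 ✓.

I_D ≈ 1.2 mA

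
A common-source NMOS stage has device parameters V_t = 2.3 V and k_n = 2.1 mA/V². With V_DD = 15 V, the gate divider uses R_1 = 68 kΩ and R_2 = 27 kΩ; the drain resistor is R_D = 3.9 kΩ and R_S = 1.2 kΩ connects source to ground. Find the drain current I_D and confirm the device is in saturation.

V_G = V_DD·R_2/(R_1+R_2) = 15×27/95 = 4.26 V.
Assume saturation: I_D = (k_n/2)(V_GS − V_t)² with V_GS = V_G − I_D·R_S = 4.26 − 1.2·I_D.
Substituting gives 1.51·I_D² − 5.95·I_D + 4.05 = 0, with roots I_D = 0.875 or 3.06 mA.
The root I_D = 3.06 mA gives V_GS = 0.593 V ≤ V_t, so take I_D = 0.875 mA.
Then V_GS = 3.21 V and V_DS = V_DD − I_D(R_D+R_S) = 15 − 0.875×5.1 = 10.5 V.
Saturation requires V_DS ≥ V_GS − V_t = 0.913 V; 10.5 ≥ 0.913 ✓.

I_D ≈ 0.88 mA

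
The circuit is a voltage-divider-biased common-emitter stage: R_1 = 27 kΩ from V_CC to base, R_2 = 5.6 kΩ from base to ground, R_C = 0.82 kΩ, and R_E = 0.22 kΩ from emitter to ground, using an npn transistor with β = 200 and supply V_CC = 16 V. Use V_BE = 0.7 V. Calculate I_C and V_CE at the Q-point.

Thevenize the base divider: V_Th = V_CC·R_2/(R_1+R_2) = 16×5.6/32.6 = 2.75 V, R_Th = R_1‖R_2 = 4.64 kΩ.
Base-emitter loop: V_Th = I_B·R_Th + V_BE + (β+1)I_B·R_E, so I_B = (2.75 − 0.7) / (4.64 + 201×0.22) = 0.0419 mA.
I_C = β·I_B = 200×0.0419 = 8.39 mA, and I_E = (β+1)I_B = 8.43 mA.
V_CE = V_CC − I_C·R_C − I_E·R_E = 16 − 8.39×0.82 − 8.43×0.22 = 7.27 V.
V_CE = 7.27 V > 0.2 V confirms active-region operation.

I_C ≈ 8.4 mA, V_CE ≈ 7.3 V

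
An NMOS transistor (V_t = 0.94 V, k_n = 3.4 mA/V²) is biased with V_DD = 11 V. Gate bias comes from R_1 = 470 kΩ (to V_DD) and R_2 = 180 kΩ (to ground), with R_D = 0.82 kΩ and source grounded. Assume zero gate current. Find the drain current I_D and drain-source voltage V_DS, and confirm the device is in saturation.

V_G = V_DD·R_2/(R_1+R_2) = 11×180/650 = 3.05 V. With the source grounded, V_GS = V_G = 3.05 V.
Assume saturation: I_D = (k_n/2)(V_GS − V_t)² = (3.4/2)×(3.05 − 0.94)² = 1.7×2.11² = 7.54 mA.
V_DS = V_DD − I_D·R_D = 11 − 7.54×0.82 = 4.82 V.
Saturation requires V_DS ≥ V_GS − V_t = 2.11 V; 4.82 ≥ 2.11 ✓.

I_D ≈ 7.5 mA, V_DS ≈ 4.8 V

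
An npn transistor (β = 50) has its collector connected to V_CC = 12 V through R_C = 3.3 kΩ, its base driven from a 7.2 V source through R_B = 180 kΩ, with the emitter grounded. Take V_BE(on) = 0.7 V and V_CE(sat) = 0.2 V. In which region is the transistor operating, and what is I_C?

Assume active. Base-emitter loop: I_B = (V_BB − V_BE)/R_B = (7.2 − 0.7)/180 = 0.0361 mA.
I_C = β·I_B = 50×0.0361 = 1.81 mA.
V_CE = V_CC − I_C·R_C = 12 − 1.81×3.3 = 6.04 V > V_CE(sat), so the active-region assumption holds.

active; I_C ≈ 1.8 mA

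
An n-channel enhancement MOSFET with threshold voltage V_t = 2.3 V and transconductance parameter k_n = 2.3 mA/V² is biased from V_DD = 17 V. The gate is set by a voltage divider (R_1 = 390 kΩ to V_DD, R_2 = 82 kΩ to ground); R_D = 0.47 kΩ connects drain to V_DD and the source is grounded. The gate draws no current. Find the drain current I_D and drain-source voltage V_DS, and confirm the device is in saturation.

V_G = V_DD·R_2/(R_1+R_2) = 17×82/472 = 2.95 V. With the source grounded, V_GS = V_G = 2.95 V.
Assume saturation: I_D = (k_n/2)(V_GS − V_t)² = (2.3/2)×(2.95 − 2.3)² = 1.15×0.653² = 0.491 mA.
V_DS = V_DD − I_D·R_D = 17 − 0.491×0.47 = 16.8 V.
Saturation requires V_DS ≥ V_GS − V_t = 0.653 V; 16.8 ≥ 0.653 ✓.

I_D ≈ 0.49 mA, V_DS ≈ 17 V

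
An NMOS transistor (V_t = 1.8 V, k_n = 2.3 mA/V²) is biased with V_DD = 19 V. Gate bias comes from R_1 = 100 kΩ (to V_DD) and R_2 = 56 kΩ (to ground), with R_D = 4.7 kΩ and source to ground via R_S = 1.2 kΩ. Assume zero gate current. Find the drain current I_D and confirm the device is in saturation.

I_D ≈ 2.9 mA

V_G = V_DD·R_2/(R_1+R_2) = 19×56/156 = 6.82 V.
Assume saturation: I_D = (k_n/2)(V_GS − V_t)² with V_GS = V_G − I_D·R_S = 6.82 − 1.2·I_D.
Substituting gives 1.66·I_D² − 14.9·I_D + 29 = 0, with roots I_D = 2.87 or 6.1 mA.
The root I_D = 6.1 mA gives V_GS = -0.504 V ≤ V_t, so take I_D = 2.87 mA.
Then V_GS = 3.38 V and V_DS = V_DD − I_D(R_D+R_S) = 19 − 2.87×5.9 = 2.08 V.
Saturation requires V_DS ≥ V_GS − V_t = 1.58 V; 2.08 ≥ 1.58 ✓.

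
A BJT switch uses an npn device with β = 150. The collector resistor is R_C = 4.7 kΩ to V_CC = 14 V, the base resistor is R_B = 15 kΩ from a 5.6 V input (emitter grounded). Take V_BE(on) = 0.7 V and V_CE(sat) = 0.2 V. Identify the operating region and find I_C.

Assume active: I_B = (5.6 − 0.7)/15 = 0.327 mA, giving I_C = β·I_B = 49 mA.
But then V_CE = 14 − 49×4.7 = -216 V < V_CE(sat) = 0.2 V — impossible in the active region.
So the transistor is saturated. With V_CE = 0.2 V, I_C = (V_CC − 0.2)/R_C = 13.8/4.7 = 2.94 mA.
Check: β·I_B = 49 mA > I_C = 2.94 mA, confirming saturation.

saturation; I_C ≈ 2.9 mA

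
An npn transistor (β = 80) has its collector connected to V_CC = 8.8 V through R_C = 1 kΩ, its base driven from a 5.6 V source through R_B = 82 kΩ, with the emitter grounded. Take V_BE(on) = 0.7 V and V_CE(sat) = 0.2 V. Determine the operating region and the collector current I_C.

active; I_C ≈ 4.8 mA

Assume active. Base-emitter loop: I_B = (V_BB − V_BE)/R_B = (5.6 − 0.7)/82 = 0.0598 mA.
I_C = β·I_B = 80×0.0598 = 4.78 mA.
V_CE = V_CC − I_C·R_C = 8.8 − 4.78×1 = 4.02 V > V_CE(sat), so the active-region assumption holds.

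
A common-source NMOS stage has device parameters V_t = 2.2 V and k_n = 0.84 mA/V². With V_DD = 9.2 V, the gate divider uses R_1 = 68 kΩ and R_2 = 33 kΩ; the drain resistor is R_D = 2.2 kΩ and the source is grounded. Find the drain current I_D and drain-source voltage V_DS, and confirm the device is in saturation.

I_D ≈ 0.27 mA, V_DS ≈ 8.6 V

V_G = V_DD·R_2/(R_1+R_2) = 9.2×33/101 = 3.01 V. With the source grounded, V_GS = V_G = 3.01 V.
Assume saturation: I_D = (k_n/2)(V_GS − V_t)² = (0.84/2)×(3.01 − 2.2)² = 0.42×0.806² = 0.273 mA.
V_DS = V_DD − I_D·R_D = 9.2 − 0.273×2.2 = 8.6 V.
Saturation requires V_DS ≥ V_GS − V_t = 0.806 V; 8.6 ≥ 0.806 ✓.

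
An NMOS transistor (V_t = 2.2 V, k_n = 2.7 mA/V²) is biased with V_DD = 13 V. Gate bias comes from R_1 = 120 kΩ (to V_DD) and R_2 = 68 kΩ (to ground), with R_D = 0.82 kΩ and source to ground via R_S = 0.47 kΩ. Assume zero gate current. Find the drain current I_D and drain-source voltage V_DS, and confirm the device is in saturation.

V_G = V_DD·R_2/(R_1+R_2) = 13×68/188 = 4.7 V.
Assume saturation: I_D = (k_n/2)(V_GS − V_t)² with V_GS = V_G − I_D·R_S = 4.7 − 0.47·I_D.
Substituting gives 0.298·I_D² − 4.18·I_D + 8.45 = 0, with roots I_D = 2.45 or 11.5 mA.
The root I_D = 11.5 mA gives V_GS = -0.724 V ≤ V_t, so take I_D = 2.45 mA.
Then V_GS = 3.55 V and V_DS = V_DD − I_D(R_D+R_S) = 13 − 2.45×1.29 = 9.83 V.
Saturation requires V_DS ≥ V_GS − V_t = 1.35 V; 9.83 ≥ 1.35 ✓.

I_D ≈ 2.5 mA, V_DS ≈ 9.8 V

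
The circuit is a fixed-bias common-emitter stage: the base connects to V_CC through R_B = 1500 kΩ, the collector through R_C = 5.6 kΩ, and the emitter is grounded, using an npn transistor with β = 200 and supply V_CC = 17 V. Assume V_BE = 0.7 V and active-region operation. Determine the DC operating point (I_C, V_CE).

I_C ≈ 2.2 mA, V_CE ≈ 4.8 V

Base loop: V_CC = I_B·R_B + V_BE, so I_B = (17 − 0.7)/1500 kΩ = 0.0109 mA.
In the active region I_C = β·I_B = 200 × 0.0109 = 2.17 mA.
Collector loop: V_CE = V_CC − I_C·R_C = 17 − 2.17×5.6 = 4.83 V.
Since V_CE = 4.83 V > V_CE(sat) ≈ 0.2 V, the transistor is in the active region as assumed.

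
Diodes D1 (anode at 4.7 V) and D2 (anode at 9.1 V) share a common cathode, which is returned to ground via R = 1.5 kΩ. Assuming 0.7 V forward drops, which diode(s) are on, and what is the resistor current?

Assume both conduct. Then node N would need to be at both 4.7−0.7 = 4 V and 9.1−0.7 = 8.4 V, which is impossible.
Assume only D2 conducts: V_N = 9.1 − 0.7 = 8.4 V, so I_R = 8.4/1.5 = 5.6 mA.
Check D1: its anode-to-cathode voltage is 4.7 − 8.4 = -3.7 V < 0.7 V, so it is off. The assumption is consistent.

Only D2 conducts; I_R ≈ 5.6 mA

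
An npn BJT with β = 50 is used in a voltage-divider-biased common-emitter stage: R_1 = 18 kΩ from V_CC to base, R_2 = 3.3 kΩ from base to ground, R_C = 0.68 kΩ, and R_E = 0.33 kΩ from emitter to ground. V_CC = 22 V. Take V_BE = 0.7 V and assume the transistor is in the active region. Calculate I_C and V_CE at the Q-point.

Thevenize the base divider: V_Th = V_CC·R_2/(R_1+R_2) = 22×3.3/21.3 = 3.41 V, R_Th = R_1‖R_2 = 2.79 kΩ.
Base-emitter loop: V_Th = I_B·R_Th + V_BE + (β+1)I_B·R_E, so I_B = (3.41 − 0.7) / (2.79 + 51×0.33) = 0.138 mA.
I_C = β·I_B = 50×0.138 = 6.9 mA, and I_E = (β+1)I_B = 7.04 mA.
V_CE = V_CC − I_C·R_C − I_E·R_E = 22 − 6.9×0.68 − 7.04×0.33 = 15 V.
V_CE = 15 V > 0.2 V confirms active-region operation.

I_C ≈ 6.9 mA, V_CE ≈ 15 V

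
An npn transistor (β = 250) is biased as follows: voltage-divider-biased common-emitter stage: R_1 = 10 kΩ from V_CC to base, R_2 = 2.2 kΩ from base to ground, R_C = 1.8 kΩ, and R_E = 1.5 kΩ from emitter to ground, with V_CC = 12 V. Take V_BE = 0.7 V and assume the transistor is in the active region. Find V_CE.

Thevenize the base divider: V_Th = V_CC·R_2/(R_1+R_2) = 12×2.2/12.2 = 2.16 V, R_Th = R_1‖R_2 = 1.8 kΩ.
Base-emitter loop: V_Th = I_B·R_Th + V_BE + (β+1)I_B·R_E, so I_B = (2.16 − 0.7) / (1.8 + 251×1.5) = 0.00387 mA.
I_C = β·I_B = 250×0.00387 = 0.967 mA, and I_E = (β+1)I_B = 0.971 mA.
V_CE = V_CC − I_C·R_C − I_E·R_E = 12 − 0.967×1.8 − 0.971×1.5 = 8.8 V.
V_CE = 8.8 V > 0.2 V confirms active-region operation.

V_CE ≈ 8.8 V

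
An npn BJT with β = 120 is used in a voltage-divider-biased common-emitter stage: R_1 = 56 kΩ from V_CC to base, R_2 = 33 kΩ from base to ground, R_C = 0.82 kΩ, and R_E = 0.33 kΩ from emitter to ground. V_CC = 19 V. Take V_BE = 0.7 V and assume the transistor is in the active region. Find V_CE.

Thevenize the base divider: V_Th = V_CC·R_2/(R_1+R_2) = 19×33/89 = 7.04 V, R_Th = R_1‖R_2 = 20.8 kΩ.
Base-emitter loop: V_Th = I_B·R_Th + V_BE + (β+1)I_B·R_E, so I_B = (7.04 − 0.7) / (20.8 + 121×0.33) = 0.105 mA.
I_C = β·I_B = 120×0.105 = 12.5 mA, and I_E = (β+1)I_B = 12.6 mA.
V_CE = V_CC − I_C·R_C − I_E·R_E = 19 − 12.5×0.82 − 12.6×0.33 = 4.54 V.
V_CE = 4.54 V > 0.2 V confirms active-region operation.

V_CE ≈ 4.5 V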